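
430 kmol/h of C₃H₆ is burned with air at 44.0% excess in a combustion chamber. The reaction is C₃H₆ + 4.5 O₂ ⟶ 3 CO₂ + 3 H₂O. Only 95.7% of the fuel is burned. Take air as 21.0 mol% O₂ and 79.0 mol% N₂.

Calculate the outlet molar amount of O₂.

Stoichiometric O₂ = 4.5 × 430 = 1935 kmol/h; O₂ fed = 1935 × 1.440 = 2786 kmol/h.
N₂ fed = 2786 × 79/21 = 10480 kmol/h.
Fuel reacted = 0.957 × 430 → ξ = 411.5 kmol/h.
Outlet (n = n₀ + ν ξ):
  C₃H₆: 430 − 1(411.5) = 18.49
  O₂: 2786 − 4.5(411.5) = 934.6
  N₂: 10480 (inert)
  CO₂: 0 + 3(411.5) = 1235
  H₂O: 0 + 3(411.5) = 1235

935 kmol/h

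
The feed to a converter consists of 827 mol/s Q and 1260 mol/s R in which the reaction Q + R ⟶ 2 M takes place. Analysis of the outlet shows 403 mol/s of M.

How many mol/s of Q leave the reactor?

For M: n = n₀ + 2ξ → 403 = 0 + 2ξ, giving ξ = 201.5 mol/s.
Outlet amounts (n = n₀ + ν ξ):
  Q: 827 − 1(201.5) = 625.5
  R: 1260 − 1(201.5) = 1058
  M: 0 + 2(201.5) = 403

626 mol/s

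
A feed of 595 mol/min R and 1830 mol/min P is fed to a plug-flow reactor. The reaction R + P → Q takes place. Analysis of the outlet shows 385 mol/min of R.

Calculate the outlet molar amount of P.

For R: n = n₀ − 1ξ → 385 = 595 − 1ξ, giving ξ = 210 mol/min.
Outlet amounts (n = n₀ + ν ξ):
  R: 595 − 1(210) = 385
  P: 1830 − 1(210) = 1620
  Q: 0 + 1(210) = 210

1620 mol/min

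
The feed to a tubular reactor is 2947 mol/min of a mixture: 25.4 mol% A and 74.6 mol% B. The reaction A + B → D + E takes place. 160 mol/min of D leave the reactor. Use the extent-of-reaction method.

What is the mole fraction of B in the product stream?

0.692

For D: n = n₀ + 1ξ → 160 = 0 + 1ξ, giving ξ = 160 mol/min.
Outlet amounts (n = n₀ + ν ξ):
  A: 748.5 − 1(160) = 588.5
  B: 2198 − 1(160) = 2038
  D: 0 + 1(160) = 160
  E: 0 + 1(160) = 160
Total out = 2947 mol/min; y_B = 2038 / 2947 = 0.6917.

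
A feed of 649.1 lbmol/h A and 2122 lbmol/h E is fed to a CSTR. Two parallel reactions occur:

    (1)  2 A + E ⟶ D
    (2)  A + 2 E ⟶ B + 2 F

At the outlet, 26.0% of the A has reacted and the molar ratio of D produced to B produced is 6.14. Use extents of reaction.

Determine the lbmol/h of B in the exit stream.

Conversion of A: A consumed = 0.26 × 649.1 = 168.8 lbmol/h = 2ξ₁ + 1ξ₂.
Selectivity: 1ξ₁ / (1ξ₂) = 6.14 → ξ₁ = 6.14 ξ₂.
Substitute: (2·6.14 + 1) ξ₂ = 168.8 → ξ₂ = 12.71 lbmol/h, ξ₁ = 78.03 lbmol/h.
Outlet amounts (n = n₀ + Σ ν·ξ):
  A: 649.1 − 2(78.03) − 1(12.71) = 480.3
  E: 2122 − 1(78.03) − 2(12.71) = 2019
  D: 0 + 1(78.03) = 78.03
  B: 0 + 1(12.71) = 12.71
  F: 0 + 2(12.71) = 25.42

12.7 lbmol/h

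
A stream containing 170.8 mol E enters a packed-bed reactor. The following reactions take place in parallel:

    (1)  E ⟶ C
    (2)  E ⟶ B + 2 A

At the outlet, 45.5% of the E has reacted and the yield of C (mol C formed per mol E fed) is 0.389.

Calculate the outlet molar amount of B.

Yield of C: 1ξ₁ / 170.8 = 0.389 → ξ₁ = 66.44 mol.
Conversion of E: 1ξ₁ + 1ξ₂ = 0.455 × 170.8 = 77.71 → ξ₂ = 11.27 mol.
Outlet amounts (n = n₀ + Σ ν·ξ):
  E: 170.8 − 1(66.44) − 1(11.27) = 93.09
  C: 0 + 1(66.44) = 66.44
  B: 0 + 1(11.27) = 11.27
  A: 0 + 2(11.27) = 22.55

11.3 mol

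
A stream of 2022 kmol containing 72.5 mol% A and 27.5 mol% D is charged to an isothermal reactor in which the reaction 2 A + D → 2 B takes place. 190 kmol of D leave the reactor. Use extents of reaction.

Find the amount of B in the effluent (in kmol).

For D: n = n₀ − 1ξ → 190 = 556 − 1ξ, giving ξ = 366 kmol.
Outlet amounts (n = n₀ + ν ξ):
  A: 1466 − 2(366) = 733.9
  D: 556 − 1(366) = 190
  B: 0 + 2(366) = 732.1

732 kmol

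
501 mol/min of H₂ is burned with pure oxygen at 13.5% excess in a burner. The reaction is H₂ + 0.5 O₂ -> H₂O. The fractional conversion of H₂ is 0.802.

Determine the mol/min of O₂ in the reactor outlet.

83.4 mol/min

Stoichiometric O₂ = 0.5 × 501 = 250.5 mol/min; O₂ fed = 250.5 × 1.135 = 284.3 mol/min.
Fuel reacted = 0.802 × 501 → ξ = 401.8 mol/min.
Outlet (n = n₀ + ν ξ):
  H₂: 501 − 1(401.8) = 99.2
  O₂: 284.3 − 0.5(401.8) = 83.42
  H₂O: 0 + 1(401.8) = 401.8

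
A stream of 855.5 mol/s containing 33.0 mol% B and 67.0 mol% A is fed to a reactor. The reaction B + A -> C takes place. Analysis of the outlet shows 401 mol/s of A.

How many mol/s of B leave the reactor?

For A: n = n₀ − 1ξ → 401 = 573.2 − 1ξ, giving ξ = 172.2 mol/s.
Outlet amounts (n = n₀ + ν ξ):
  B: 282.3 − 1(172.2) = 110.1
  A: 573.2 − 1(172.2) = 401
  C: 0 + 1(172.2) = 172.2

110 mol/s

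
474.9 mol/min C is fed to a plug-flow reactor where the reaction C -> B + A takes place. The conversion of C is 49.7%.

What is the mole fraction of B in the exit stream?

C reacted = 0.497 × 474.9 = 236 mol/min; ν_C = −1, so ξ = 236/1 = 236 mol/min.
Outlet amounts (n = n₀ + ν ξ):
  C: 474.9 − 1(236) = 238.9
  B: 0 + 1(236) = 236
  A: 0 + 1(236) = 236
Total out = 710.9 mol/min; y_B = 236 / 710.9 = 0.332.

0.332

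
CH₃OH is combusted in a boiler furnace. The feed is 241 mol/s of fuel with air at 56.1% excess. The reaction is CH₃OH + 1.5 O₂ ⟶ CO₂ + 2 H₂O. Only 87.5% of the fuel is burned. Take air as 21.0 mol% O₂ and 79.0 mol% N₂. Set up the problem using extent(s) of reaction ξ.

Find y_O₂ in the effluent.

Stoichiometric O₂ = 1.5 × 241 = 361.5 mol/s; O₂ fed = 361.5 × 1.561 = 564.3 mol/s.
N₂ fed = 564.3 × 79/21 = 2123 mol/s.
Fuel reacted = 0.875 × 241 → ξ = 210.9 mol/s.
Outlet (n = n₀ + ν ξ):
  CH₃OH: 241 − 1(210.9) = 30.12
  O₂: 564.3 − 1.5(210.9) = 248
  N₂: 2123 (inert)
  CO₂: 0 + 1(210.9) = 210.9
  H₂O: 0 + 2(210.9) = 421.8
Total out = 3034 mol/s; y_O₂ = 248 / 3034 = 0.08175.

0.0817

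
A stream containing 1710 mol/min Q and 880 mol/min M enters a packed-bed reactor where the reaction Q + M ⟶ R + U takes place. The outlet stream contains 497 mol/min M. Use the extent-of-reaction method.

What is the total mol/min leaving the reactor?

For M: n = n₀ − 1ξ → 497 = 880 − 1ξ, giving ξ = 383 mol/min.
Outlet amounts (n = n₀ + ν ξ):
  Q: 1710 − 1(383) = 1327
  M: 880 − 1(383) = 497
  R: 0 + 1(383) = 383
  U: 0 + 1(383) = 383
Total out = 1327 + 497 + 383 + 383 = 2590 mol/min.

2590 mol/min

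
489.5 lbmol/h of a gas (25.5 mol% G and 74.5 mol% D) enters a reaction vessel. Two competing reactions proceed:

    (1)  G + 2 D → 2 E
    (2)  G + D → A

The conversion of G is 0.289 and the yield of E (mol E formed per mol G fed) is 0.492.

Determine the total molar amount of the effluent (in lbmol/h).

453 lbmol/h

Yield of E: 2ξ₁ / 124.8 = 0.492 → ξ₁ = 30.71 lbmol/h.
Conversion of G: 1ξ₁ + 1ξ₂ = 0.289 × 124.8 = 36.07 → ξ₂ = 5.367 lbmol/h.
Outlet amounts (n = n₀ + Σ ν·ξ):
  G: 124.8 − 1(30.71) − 1(5.367) = 88.75
  D: 364.7 − 2(30.71) − 1(5.367) = 297.9
  E: 0 + 2(30.71) = 61.41
  A: 0 + 1(5.367) = 5.367
Total out = 88.75 + 297.9 + 61.41 + 5.367 = 453.4 lbmol/h.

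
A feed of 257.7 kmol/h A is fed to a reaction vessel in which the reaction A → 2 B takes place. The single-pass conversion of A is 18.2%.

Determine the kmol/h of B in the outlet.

93.8 kmol/h

A reacted = 0.182 × 257.7 = 46.9 kmol/h; ν_A = −1, so ξ = 46.9/1 = 46.9 kmol/h.
Outlet amounts (n = n₀ + ν ξ):
  A: 257.7 − 1(46.9) = 210.8
  B: 0 + 2(46.9) = 93.8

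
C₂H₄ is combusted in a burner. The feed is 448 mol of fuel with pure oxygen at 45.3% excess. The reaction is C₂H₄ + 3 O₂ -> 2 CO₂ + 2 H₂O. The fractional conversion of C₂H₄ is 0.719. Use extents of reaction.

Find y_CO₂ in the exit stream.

Stoichiometric O₂ = 3 × 448 = 1344 mol; O₂ fed = 1344 × 1.453 = 1953 mol.
Fuel reacted = 0.719 × 448 → ξ = 322.1 mol.
Outlet (n = n₀ + ν ξ):
  C₂H₄: 448 − 1(322.1) = 125.9
  O₂: 1953 − 3(322.1) = 986.5
  CO₂: 0 + 2(322.1) = 644.2
  H₂O: 0 + 2(322.1) = 644.2
Total out = 2401 mol; y_CO₂ = 644.2 / 2401 = 0.2683.

0.268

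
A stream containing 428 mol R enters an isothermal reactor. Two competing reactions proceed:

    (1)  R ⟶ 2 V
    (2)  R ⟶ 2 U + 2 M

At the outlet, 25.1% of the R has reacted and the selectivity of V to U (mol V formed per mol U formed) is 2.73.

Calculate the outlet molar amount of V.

157 mol

Conversion of R: R consumed = 0.251 × 428 = 107.4 mol = 1ξ₁ + 1ξ₂.
Selectivity: 2ξ₁ / (2ξ₂) = 2.73 → ξ₁ = 2.73 ξ₂.
Substitute: (1·2.73 + 1) ξ₂ = 107.4 → ξ₂ = 28.8 mol, ξ₁ = 78.63 mol.
Outlet amounts (n = n₀ + Σ ν·ξ):
  R: 428 − 1(78.63) − 1(28.8) = 320.6
  V: 0 + 2(78.63) = 157.3
  U: 0 + 2(28.8) = 57.6
  M: 0 + 2(28.8) = 57.6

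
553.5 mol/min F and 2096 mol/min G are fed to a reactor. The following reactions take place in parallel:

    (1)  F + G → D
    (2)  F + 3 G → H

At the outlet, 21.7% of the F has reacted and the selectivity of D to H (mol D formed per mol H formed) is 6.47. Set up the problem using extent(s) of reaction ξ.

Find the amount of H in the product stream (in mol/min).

16.1 mol/min

Conversion of F: F consumed = 0.217 × 553.5 = 120.1 mol/min = 1ξ₁ + 1ξ₂.
Selectivity: 1ξ₁ / (1ξ₂) = 6.47 → ξ₁ = 6.47 ξ₂.
Substitute: (1·6.47 + 1) ξ₂ = 120.1 → ξ₂ = 16.08 mol/min, ξ₁ = 104 mol/min.
Outlet amounts (n = n₀ + Σ ν·ξ):
  F: 553.5 − 1(104) − 1(16.08) = 433.4
  G: 2096 − 1(104) − 3(16.08) = 1944
  D: 0 + 1(104) = 104
  H: 0 + 1(16.08) = 16.08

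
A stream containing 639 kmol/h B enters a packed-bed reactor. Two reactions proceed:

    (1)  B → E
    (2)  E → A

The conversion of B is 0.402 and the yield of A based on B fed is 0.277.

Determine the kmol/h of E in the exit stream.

79.9 kmol/h

Conversion of B: B consumed = 1ξ₁ = 0.402 × 639 → ξ₁ = 256.9 kmol/h.
Yield of A: 1ξ₂ / 639 = 0.277 → ξ₂ = 177 kmol/h.
Outlet amounts (n = n₀ + Σ ν·ξ):
  B: 639 − 1(256.9) = 382.1
  E: 0 + 1(256.9) − 1(177) = 79.88
  A: 0 + 1(177) = 177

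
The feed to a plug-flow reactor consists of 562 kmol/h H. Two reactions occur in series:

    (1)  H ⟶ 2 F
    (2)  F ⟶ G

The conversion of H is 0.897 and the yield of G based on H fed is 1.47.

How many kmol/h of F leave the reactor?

Conversion of H: H consumed = 1ξ₁ = 0.897 × 562 → ξ₁ = 504.1 kmol/h.
Yield of G: 1ξ₂ / 562 = 1.47 → ξ₂ = 826.1 kmol/h.
Outlet amounts (n = n₀ + Σ ν·ξ):
  H: 562 − 1(504.1) = 57.89
  F: 0 + 2(504.1) − 1(826.1) = 182.1
  G: 0 + 1(826.1) = 826.1

182 kmol/h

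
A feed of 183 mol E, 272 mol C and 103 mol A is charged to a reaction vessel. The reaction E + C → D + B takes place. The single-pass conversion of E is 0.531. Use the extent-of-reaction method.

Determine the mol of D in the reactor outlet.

97.2 mol

E reacted = 0.531 × 183 = 97.17 mol; ν_E = −1, so ξ = 97.17/1 = 97.17 mol.
Outlet amounts (n = n₀ + ν ξ):
  E: 183 − 1(97.17) = 85.83
  C: 272 − 1(97.17) = 174.8
  D: 0 + 1(97.17) = 97.17
  B: 0 + 1(97.17) = 97.17
  A: 103 (inert)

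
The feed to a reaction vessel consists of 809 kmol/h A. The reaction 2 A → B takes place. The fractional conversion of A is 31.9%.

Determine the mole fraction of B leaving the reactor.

0.19

A reacted = 0.319 × 809 = 258.1 kmol/h; ν_A = −2, so ξ = 258.1/2 = 129 kmol/h.
Outlet amounts (n = n₀ + ν ξ):
  A: 809 − 2(129) = 550.9
  B: 0 + 1(129) = 129
Total out = 680 kmol/h; y_B = 129 / 680 = 0.1898.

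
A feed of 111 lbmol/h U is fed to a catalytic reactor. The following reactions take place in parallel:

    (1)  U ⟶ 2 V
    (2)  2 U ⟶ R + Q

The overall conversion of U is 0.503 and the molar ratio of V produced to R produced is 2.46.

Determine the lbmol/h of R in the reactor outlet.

Conversion of U: U consumed = 0.503 × 111 = 55.83 lbmol/h = 1ξ₁ + 2ξ₂.
Selectivity: 2ξ₁ / (1ξ₂) = 2.46 → ξ₁ = 1.23 ξ₂.
Substitute: (1·1.23 + 2) ξ₂ = 55.83 → ξ₂ = 17.29 lbmol/h, ξ₁ = 21.26 lbmol/h.
Outlet amounts (n = n₀ + Σ ν·ξ):
  U: 111 − 1(21.26) − 2(17.29) = 55.17
  V: 0 + 2(21.26) = 42.52
  R: 0 + 1(17.29) = 17.29
  Q: 0 + 1(17.29) = 17.29

17.3 lbmol/h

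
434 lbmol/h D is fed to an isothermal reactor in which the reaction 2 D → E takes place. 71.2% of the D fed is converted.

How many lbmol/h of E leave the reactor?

155 lbmol/h

D reacted = 0.712 × 434 = 309 lbmol/h; ν_D = −2, so ξ = 309/2 = 154.5 lbmol/h.
Outlet amounts (n = n₀ + ν ξ):
  D: 434 − 2(154.5) = 125
  E: 0 + 1(154.5) = 154.5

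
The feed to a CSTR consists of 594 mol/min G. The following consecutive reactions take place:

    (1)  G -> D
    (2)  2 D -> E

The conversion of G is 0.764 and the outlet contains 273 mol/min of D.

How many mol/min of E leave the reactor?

Conversion of G: G consumed = 1ξ₁ = 0.764 × 594 → ξ₁ = 453.8 mol/min.
D balance: n_D = 0 + 1ξ₁ − 2ξ₂ = 273 → ξ₂ = (1·453.8 − 273)/2 = 90.41 mol/min.
Outlet amounts (n = n₀ + Σ ν·ξ):
  G: 594 − 1(453.8) = 140.2
  D: 0 + 1(453.8) − 2(90.41) = 273
  E: 0 + 1(90.41) = 90.41

90.4 mol/min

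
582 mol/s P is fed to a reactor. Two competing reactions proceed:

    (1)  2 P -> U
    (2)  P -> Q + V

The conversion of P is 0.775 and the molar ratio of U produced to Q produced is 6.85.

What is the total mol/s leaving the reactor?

403 mol/s

Conversion of P: P consumed = 0.775 × 582 = 451.1 mol/s = 2ξ₁ + 1ξ₂.
Selectivity: 1ξ₁ / (1ξ₂) = 6.85 → ξ₁ = 6.85 ξ₂.
Substitute: (2·6.85 + 1) ξ₂ = 451.1 → ξ₂ = 30.68 mol/s, ξ₁ = 210.2 mol/s.
Outlet amounts (n = n₀ + Σ ν·ξ):
  P: 582 − 2(210.2) − 1(30.68) = 130.9
  U: 0 + 1(210.2) = 210.2
  Q: 0 + 1(30.68) = 30.68
  V: 0 + 1(30.68) = 30.68
Total out = 130.9 + 210.2 + 30.68 + 30.68 = 402.5 mol/s.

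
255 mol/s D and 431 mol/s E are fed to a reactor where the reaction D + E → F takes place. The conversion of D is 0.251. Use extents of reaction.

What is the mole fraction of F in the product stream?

0.103

D reacted = 0.251 × 255 = 64 mol/s; ν_D = −1, so ξ = 64/1 = 64 mol/s.
Outlet amounts (n = n₀ + ν ξ):
  D: 255 − 1(64) = 191
  E: 431 − 1(64) = 367
  F: 0 + 1(64) = 64
Total out = 622 mol/s; y_F = 64 / 622 = 0.1029.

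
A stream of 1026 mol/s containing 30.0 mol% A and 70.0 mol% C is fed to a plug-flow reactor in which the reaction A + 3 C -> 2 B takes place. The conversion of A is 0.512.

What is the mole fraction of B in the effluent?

0.443

A reacted = 0.512 × 307.8 = 157.6 mol/s; ν_A = −1, so ξ = 157.6/1 = 157.6 mol/s.
Outlet amounts (n = n₀ + ν ξ):
  A: 307.8 − 1(157.6) = 150.2
  C: 718.2 − 3(157.6) = 245.4
  B: 0 + 2(157.6) = 315.2
Total out = 710.8 mol/s; y_B = 315.2 / 710.8 = 0.4434.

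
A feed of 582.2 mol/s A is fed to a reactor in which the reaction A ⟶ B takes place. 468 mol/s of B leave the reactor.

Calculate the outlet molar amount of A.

114 mol/s

For B: n = n₀ + 1ξ → 468 = 0 + 1ξ, giving ξ = 468 mol/s.
Outlet amounts (n = n₀ + ν ξ):
  A: 582.2 − 1(468) = 114.2
  B: 0 + 1(468) = 468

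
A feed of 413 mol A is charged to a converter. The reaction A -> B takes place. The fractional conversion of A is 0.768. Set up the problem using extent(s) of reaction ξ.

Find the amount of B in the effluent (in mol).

317 mol

A reacted = 0.768 × 413 = 317.2 mol; ν_A = −1, so ξ = 317.2/1 = 317.2 mol.
Outlet amounts (n = n₀ + ν ξ):
  A: 413 − 1(317.2) = 95.82
  B: 0 + 1(317.2) = 317.2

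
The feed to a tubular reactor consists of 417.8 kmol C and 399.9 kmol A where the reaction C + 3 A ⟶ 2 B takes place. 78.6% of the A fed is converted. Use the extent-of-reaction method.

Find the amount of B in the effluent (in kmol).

210 kmol

A reacted = 0.786 × 399.9 = 314.3 kmol; ν_A = −3, so ξ = 314.3/3 = 104.8 kmol.
Outlet amounts (n = n₀ + ν ξ):
  C: 417.8 − 1(104.8) = 313
  A: 399.9 − 3(104.8) = 85.58
  B: 0 + 2(104.8) = 209.5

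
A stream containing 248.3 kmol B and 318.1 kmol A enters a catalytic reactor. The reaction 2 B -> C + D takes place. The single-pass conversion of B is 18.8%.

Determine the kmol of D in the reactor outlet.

B reacted = 0.188 × 248.3 = 46.68 kmol; ν_B = −2, so ξ = 46.68/2 = 23.34 kmol.
Outlet amounts (n = n₀ + ν ξ):
  B: 248.3 − 2(23.34) = 201.6
  C: 0 + 1(23.34) = 23.34
  D: 0 + 1(23.34) = 23.34
  A: 318.1 (inert)

23.3 kmol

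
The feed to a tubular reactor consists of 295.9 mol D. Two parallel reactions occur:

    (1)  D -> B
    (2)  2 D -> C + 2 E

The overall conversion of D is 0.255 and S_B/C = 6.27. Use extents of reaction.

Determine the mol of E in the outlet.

Conversion of D: D consumed = 0.255 × 295.9 = 75.45 mol = 1ξ₁ + 2ξ₂.
Selectivity: 1ξ₁ / (1ξ₂) = 6.27 → ξ₁ = 6.27 ξ₂.
Substitute: (1·6.27 + 2) ξ₂ = 75.45 → ξ₂ = 9.124 mol, ξ₁ = 57.21 mol.
Outlet amounts (n = n₀ + Σ ν·ξ):
  D: 295.9 − 1(57.21) − 2(9.124) = 220.4
  B: 0 + 1(57.21) = 57.21
  C: 0 + 1(9.124) = 9.124
  E: 0 + 2(9.124) = 18.25

18.2 mol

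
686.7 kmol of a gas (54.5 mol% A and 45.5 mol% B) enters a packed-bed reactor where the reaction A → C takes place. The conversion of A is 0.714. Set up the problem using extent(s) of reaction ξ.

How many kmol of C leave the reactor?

A reacted = 0.714 × 374.3 = 267.2 kmol; ν_A = −1, so ξ = 267.2/1 = 267.2 kmol.
Outlet amounts (n = n₀ + ν ξ):
  A: 374.3 − 1(267.2) = 107
  C: 0 + 1(267.2) = 267.2
  B: 312.4 (inert)

267 kmol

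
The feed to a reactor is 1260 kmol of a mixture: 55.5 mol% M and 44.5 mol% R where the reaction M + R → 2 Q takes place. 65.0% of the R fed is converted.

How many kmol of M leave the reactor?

R reacted = 0.65 × 560.7 = 364.5 kmol; ν_R = −1, so ξ = 364.5/1 = 364.5 kmol.
Outlet amounts (n = n₀ + ν ξ):
  M: 699.3 − 1(364.5) = 334.8
  R: 560.7 − 1(364.5) = 196.2
  Q: 0 + 2(364.5) = 728.9

335 kmol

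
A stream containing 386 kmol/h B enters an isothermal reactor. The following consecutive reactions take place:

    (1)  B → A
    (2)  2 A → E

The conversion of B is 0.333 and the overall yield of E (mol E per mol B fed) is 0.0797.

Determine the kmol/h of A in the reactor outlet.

67 kmol/h

Conversion of B: B consumed = 1ξ₁ = 0.333 × 386 → ξ₁ = 128.5 kmol/h.
Yield of E: 1ξ₂ / 386 = 0.0797 → ξ₂ = 30.76 kmol/h.
Outlet amounts (n = n₀ + Σ ν·ξ):
  B: 386 − 1(128.5) = 257.5
  A: 0 + 1(128.5) − 2(30.76) = 67.01
  E: 0 + 1(30.76) = 30.76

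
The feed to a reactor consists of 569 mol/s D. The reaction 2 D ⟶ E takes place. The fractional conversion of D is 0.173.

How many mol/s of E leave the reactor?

49.2 mol/s

D reacted = 0.173 × 569 = 98.44 mol/s; ν_D = −2, so ξ = 98.44/2 = 49.22 mol/s.
Outlet amounts (n = n₀ + ν ξ):
  D: 569 − 2(49.22) = 470.6
  E: 0 + 1(49.22) = 49.22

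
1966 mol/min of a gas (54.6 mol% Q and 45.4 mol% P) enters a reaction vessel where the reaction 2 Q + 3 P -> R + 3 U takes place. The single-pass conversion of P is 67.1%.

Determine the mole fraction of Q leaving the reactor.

P reacted = 0.671 × 892.6 = 598.9 mol/min; ν_P = −3, so ξ = 598.9/3 = 199.6 mol/min.
Outlet amounts (n = n₀ + ν ξ):
  Q: 1073 − 2(199.6) = 674.2
  P: 892.6 − 3(199.6) = 293.7
  R: 0 + 1(199.6) = 199.6
  U: 0 + 3(199.6) = 598.9
Total out = 1766 mol/min; y_Q = 674.2 / 1766 = 0.3817.

0.382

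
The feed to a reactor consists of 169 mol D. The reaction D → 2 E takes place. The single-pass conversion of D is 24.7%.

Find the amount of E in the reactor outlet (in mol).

D reacted = 0.247 × 169 = 41.74 mol; ν_D = −1, so ξ = 41.74/1 = 41.74 mol.
Outlet amounts (n = n₀ + ν ξ):
  D: 169 − 1(41.74) = 127.3
  E: 0 + 2(41.74) = 83.49

83.5 mol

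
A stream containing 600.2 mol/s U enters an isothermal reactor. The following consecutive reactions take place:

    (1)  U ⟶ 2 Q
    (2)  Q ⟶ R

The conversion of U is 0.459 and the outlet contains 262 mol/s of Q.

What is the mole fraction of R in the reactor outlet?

Conversion of U: U consumed = 1ξ₁ = 0.459 × 600.2 → ξ₁ = 275.5 mol/s.
Q balance: n_Q = 0 + 2ξ₁ − 1ξ₂ = 262 → ξ₂ = (2·275.5 − 262)/1 = 289 mol/s.
Outlet amounts (n = n₀ + Σ ν·ξ):
  U: 600.2 − 1(275.5) = 324.7
  Q: 0 + 2(275.5) − 1(289) = 262
  R: 0 + 1(289) = 289
Total out = 875.7 mol/s; y_R = 289 / 875.7 = 0.33.

0.33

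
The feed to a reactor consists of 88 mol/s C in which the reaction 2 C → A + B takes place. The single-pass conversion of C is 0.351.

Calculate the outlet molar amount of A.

C reacted = 0.351 × 88 = 30.89 mol/s; ν_C = −2, so ξ = 30.89/2 = 15.44 mol/s.
Outlet amounts (n = n₀ + ν ξ):
  C: 88 − 2(15.44) = 57.11
  A: 0 + 1(15.44) = 15.44
  B: 0 + 1(15.44) = 15.44

15.4 mol/s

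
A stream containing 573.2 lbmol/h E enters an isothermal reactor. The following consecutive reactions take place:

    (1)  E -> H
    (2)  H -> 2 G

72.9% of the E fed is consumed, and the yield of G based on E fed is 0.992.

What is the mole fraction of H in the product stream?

Conversion of E: E consumed = 1ξ₁ = 0.729 × 573.2 → ξ₁ = 417.9 lbmol/h.
Yield of G: 2ξ₂ / 573.2 = 0.992 → ξ₂ = 284.3 lbmol/h.
Outlet amounts (n = n₀ + Σ ν·ξ):
  E: 573.2 − 1(417.9) = 155.3
  H: 0 + 1(417.9) − 1(284.3) = 133.6
  G: 0 + 2(284.3) = 568.6
Total out = 857.5 lbmol/h; y_H = 133.6 / 857.5 = 0.1557.

0.156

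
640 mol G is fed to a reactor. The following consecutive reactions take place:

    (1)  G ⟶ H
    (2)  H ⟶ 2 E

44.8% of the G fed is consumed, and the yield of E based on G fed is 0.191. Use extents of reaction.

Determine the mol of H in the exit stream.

226 mol

Conversion of G: G consumed = 1ξ₁ = 0.448 × 640 → ξ₁ = 286.7 mol.
Yield of E: 2ξ₂ / 640 = 0.191 → ξ₂ = 61.12 mol.
Outlet amounts (n = n₀ + Σ ν·ξ):
  G: 640 − 1(286.7) = 353.3
  H: 0 + 1(286.7) − 1(61.12) = 225.6
  E: 0 + 2(61.12) = 122.2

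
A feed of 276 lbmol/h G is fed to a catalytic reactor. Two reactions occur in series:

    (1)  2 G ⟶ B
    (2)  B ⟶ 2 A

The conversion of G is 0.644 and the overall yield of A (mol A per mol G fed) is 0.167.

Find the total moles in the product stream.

210 lbmol/h

Conversion of G: G consumed = 2ξ₁ = 0.644 × 276 → ξ₁ = 88.87 lbmol/h.
Yield of A: 2ξ₂ / 276 = 0.167 → ξ₂ = 23.05 lbmol/h.
Outlet amounts (n = n₀ + Σ ν·ξ):
  G: 276 − 2(88.87) = 98.26
  B: 0 + 1(88.87) − 1(23.05) = 65.83
  A: 0 + 2(23.05) = 46.09
Total out = 98.26 + 65.83 + 46.09 = 210.2 lbmol/h.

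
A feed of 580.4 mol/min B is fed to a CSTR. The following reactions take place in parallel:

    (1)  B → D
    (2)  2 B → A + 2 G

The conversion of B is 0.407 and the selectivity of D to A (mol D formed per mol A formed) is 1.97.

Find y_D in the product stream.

0.183

Conversion of B: B consumed = 0.407 × 580.4 = 236.2 mol/min = 1ξ₁ + 2ξ₂.
Selectivity: 1ξ₁ / (1ξ₂) = 1.97 → ξ₁ = 1.97 ξ₂.
Substitute: (1·1.97 + 2) ξ₂ = 236.2 → ξ₂ = 59.5 mol/min, ξ₁ = 117.2 mol/min.
Outlet amounts (n = n₀ + Σ ν·ξ):
  B: 580.4 − 1(117.2) − 2(59.5) = 344.2
  D: 0 + 1(117.2) = 117.2
  A: 0 + 1(59.5) = 59.5
  G: 0 + 2(59.5) = 119
Total out = 639.9 mol/min; y_D = 117.2 / 639.9 = 0.1832.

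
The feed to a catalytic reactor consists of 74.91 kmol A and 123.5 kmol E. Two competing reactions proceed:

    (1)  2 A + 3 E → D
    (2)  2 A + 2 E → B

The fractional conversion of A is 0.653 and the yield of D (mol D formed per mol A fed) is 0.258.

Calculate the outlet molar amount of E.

55.3 kmol

Yield of D: 1ξ₁ / 74.91 = 0.258 → ξ₁ = 19.33 kmol.
Conversion of A: 2ξ₁ + 2ξ₂ = 0.653 × 74.91 = 48.92 → ξ₂ = 5.131 kmol.
Outlet amounts (n = n₀ + Σ ν·ξ):
  A: 74.91 − 2(19.33) − 2(5.131) = 25.99
  E: 123.5 − 3(19.33) − 2(5.131) = 55.26
  D: 0 + 1(19.33) = 19.33
  B: 0 + 1(5.131) = 5.131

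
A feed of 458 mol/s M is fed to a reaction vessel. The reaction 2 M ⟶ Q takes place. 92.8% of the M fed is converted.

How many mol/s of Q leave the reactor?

M reacted = 0.928 × 458 = 425 mol/s; ν_M = −2, so ξ = 425/2 = 212.5 mol/s.
Outlet amounts (n = n₀ + ν ξ):
  M: 458 − 2(212.5) = 32.98
  Q: 0 + 1(212.5) = 212.5

213 mol/s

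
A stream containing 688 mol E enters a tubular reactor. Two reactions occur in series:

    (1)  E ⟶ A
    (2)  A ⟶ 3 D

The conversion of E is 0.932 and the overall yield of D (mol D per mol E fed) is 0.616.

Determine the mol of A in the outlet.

Conversion of E: E consumed = 1ξ₁ = 0.932 × 688 → ξ₁ = 641.2 mol.
Yield of D: 3ξ₂ / 688 = 0.616 → ξ₂ = 141.3 mol.
Outlet amounts (n = n₀ + Σ ν·ξ):
  E: 688 − 1(641.2) = 46.78
  A: 0 + 1(641.2) − 1(141.3) = 499.9
  D: 0 + 3(141.3) = 423.8

500 mol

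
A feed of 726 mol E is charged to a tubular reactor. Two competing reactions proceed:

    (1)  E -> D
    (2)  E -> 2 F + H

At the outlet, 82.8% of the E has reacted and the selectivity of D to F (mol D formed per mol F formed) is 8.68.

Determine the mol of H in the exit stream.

Conversion of E: E consumed = 0.828 × 726 = 601.1 mol = 1ξ₁ + 1ξ₂.
Selectivity: 1ξ₁ / (2ξ₂) = 8.68 → ξ₁ = 17.36 ξ₂.
Substitute: (1·17.36 + 1) ξ₂ = 601.1 → ξ₂ = 32.74 mol, ξ₁ = 568.4 mol.
Outlet amounts (n = n₀ + Σ ν·ξ):
  E: 726 − 1(568.4) − 1(32.74) = 124.9
  D: 0 + 1(568.4) = 568.4
  F: 0 + 2(32.74) = 65.48
  H: 0 + 1(32.74) = 32.74

32.7 mol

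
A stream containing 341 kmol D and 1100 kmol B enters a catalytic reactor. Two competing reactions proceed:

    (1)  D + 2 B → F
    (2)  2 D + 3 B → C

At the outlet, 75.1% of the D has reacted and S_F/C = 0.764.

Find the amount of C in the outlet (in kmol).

Conversion of D: D consumed = 0.751 × 341 = 256.1 kmol = 1ξ₁ + 2ξ₂.
Selectivity: 1ξ₁ / (1ξ₂) = 0.764 → ξ₁ = 0.764 ξ₂.
Substitute: (1·0.764 + 2) ξ₂ = 256.1 → ξ₂ = 92.65 kmol, ξ₁ = 70.79 kmol.
Outlet amounts (n = n₀ + Σ ν·ξ):
  D: 341 − 1(70.79) − 2(92.65) = 84.91
  B: 1100 − 2(70.79) − 3(92.65) = 680.5
  F: 0 + 1(70.79) = 70.79
  C: 0 + 1(92.65) = 92.65

92.7 kmol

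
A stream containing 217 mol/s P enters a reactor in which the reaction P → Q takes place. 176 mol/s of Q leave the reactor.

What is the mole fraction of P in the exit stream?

0.189

For Q: n = n₀ + 1ξ → 176 = 0 + 1ξ, giving ξ = 176 mol/s.
Outlet amounts (n = n₀ + ν ξ):
  P: 217 − 1(176) = 41
  Q: 0 + 1(176) = 176
Total out = 217 mol/s; y_P = 41 / 217 = 0.1889.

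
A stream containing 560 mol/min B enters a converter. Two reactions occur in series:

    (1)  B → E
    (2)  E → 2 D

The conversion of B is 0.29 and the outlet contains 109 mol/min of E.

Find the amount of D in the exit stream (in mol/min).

107 mol/min

Conversion of B: B consumed = 1ξ₁ = 0.29 × 560 → ξ₁ = 162.4 mol/min.
E balance: n_E = 0 + 1ξ₁ − 1ξ₂ = 109 → ξ₂ = (1·162.4 − 109)/1 = 53.4 mol/min.
Outlet amounts (n = n₀ + Σ ν·ξ):
  B: 560 − 1(162.4) = 397.6
  E: 0 + 1(162.4) − 1(53.4) = 109
  D: 0 + 2(53.4) = 106.8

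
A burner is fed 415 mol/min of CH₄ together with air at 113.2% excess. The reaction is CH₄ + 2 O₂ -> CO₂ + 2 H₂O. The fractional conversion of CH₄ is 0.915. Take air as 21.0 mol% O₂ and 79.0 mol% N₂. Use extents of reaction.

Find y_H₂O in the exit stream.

Stoichiometric O₂ = 2 × 415 = 830 mol/min; O₂ fed = 830 × 2.132 = 1770 mol/min.
N₂ fed = 1770 × 79/21 = 6657 mol/min.
Fuel reacted = 0.915 × 415 → ξ = 379.7 mol/min.
Outlet (n = n₀ + ν ξ):
  CH₄: 415 − 1(379.7) = 35.27
  O₂: 1770 − 2(379.7) = 1010
  N₂: 6657 (inert)
  CO₂: 0 + 1(379.7) = 379.7
  H₂O: 0 + 2(379.7) = 759.5
Total out = 8841 mol/min; y_H₂O = 759.5 / 8841 = 0.0859.

0.0859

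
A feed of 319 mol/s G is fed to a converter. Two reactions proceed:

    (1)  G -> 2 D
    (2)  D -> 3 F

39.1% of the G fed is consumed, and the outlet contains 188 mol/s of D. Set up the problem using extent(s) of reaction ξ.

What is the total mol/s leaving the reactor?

567 mol/s

Conversion of G: G consumed = 1ξ₁ = 0.391 × 319 → ξ₁ = 124.7 mol/s.
D balance: n_D = 0 + 2ξ₁ − 1ξ₂ = 188 → ξ₂ = (2·124.7 − 188)/1 = 61.46 mol/s.
Outlet amounts (n = n₀ + Σ ν·ξ):
  G: 319 − 1(124.7) = 194.3
  D: 0 + 2(124.7) − 1(61.46) = 188
  F: 0 + 3(61.46) = 184.4
Total out = 194.3 + 188 + 184.4 = 566.6 mol/s.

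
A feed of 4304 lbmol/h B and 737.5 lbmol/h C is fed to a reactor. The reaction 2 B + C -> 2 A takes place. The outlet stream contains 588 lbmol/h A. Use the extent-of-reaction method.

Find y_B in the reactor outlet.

For A: n = n₀ + 2ξ → 588 = 0 + 2ξ, giving ξ = 294 lbmol/h.
Outlet amounts (n = n₀ + ν ξ):
  B: 4304 − 2(294) = 3716
  C: 737.5 − 1(294) = 443.5
  A: 0 + 2(294) = 588
Total out = 4748 lbmol/h; y_B = 3716 / 4748 = 0.7827.

0.783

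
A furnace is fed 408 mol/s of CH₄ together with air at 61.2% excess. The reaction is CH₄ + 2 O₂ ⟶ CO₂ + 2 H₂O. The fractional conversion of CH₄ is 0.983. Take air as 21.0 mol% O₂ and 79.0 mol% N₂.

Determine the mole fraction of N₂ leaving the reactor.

0.742

Stoichiometric O₂ = 2 × 408 = 816 mol/s; O₂ fed = 816 × 1.612 = 1315 mol/s.
N₂ fed = 1315 × 79/21 = 4948 mol/s.
Fuel reacted = 0.983 × 408 → ξ = 401.1 mol/s.
Outlet (n = n₀ + ν ξ):
  CH₄: 408 − 1(401.1) = 6.936
  O₂: 1315 − 2(401.1) = 513.3
  N₂: 4948 (inert)
  CO₂: 0 + 1(401.1) = 401.1
  H₂O: 0 + 2(401.1) = 802.1
Total out = 6672 mol/s; y_N₂ = 4948 / 6672 = 0.7417.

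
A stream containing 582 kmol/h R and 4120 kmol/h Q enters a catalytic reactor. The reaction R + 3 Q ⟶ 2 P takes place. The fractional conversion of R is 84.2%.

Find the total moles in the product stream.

3720 kmol/h

R reacted = 0.842 × 582 = 490 kmol/h; ν_R = −1, so ξ = 490/1 = 490 kmol/h.
Outlet amounts (n = n₀ + ν ξ):
  R: 582 − 1(490) = 91.96
  Q: 4120 − 3(490) = 2650
  P: 0 + 2(490) = 980.1
Total out = 91.96 + 2650 + 980.1 = 3722 kmol/h.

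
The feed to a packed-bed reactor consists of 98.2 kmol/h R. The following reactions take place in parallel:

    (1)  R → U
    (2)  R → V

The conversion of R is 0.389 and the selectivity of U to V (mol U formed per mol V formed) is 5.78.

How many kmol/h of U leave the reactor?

Conversion of R: R consumed = 0.389 × 98.2 = 38.2 kmol/h = 1ξ₁ + 1ξ₂.
Selectivity: 1ξ₁ / (1ξ₂) = 5.78 → ξ₁ = 5.78 ξ₂.
Substitute: (1·5.78 + 1) ξ₂ = 38.2 → ξ₂ = 5.634 kmol/h, ξ₁ = 32.57 kmol/h.
Outlet amounts (n = n₀ + Σ ν·ξ):
  R: 98.2 − 1(32.57) − 1(5.634) = 60
  U: 0 + 1(32.57) = 32.57
  V: 0 + 1(5.634) = 5.634

32.6 kmol/h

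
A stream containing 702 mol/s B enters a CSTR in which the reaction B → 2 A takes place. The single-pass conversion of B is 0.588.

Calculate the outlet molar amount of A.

826 mol/s

B reacted = 0.588 × 702 = 412.8 mol/s; ν_B = −1, so ξ = 412.8/1 = 412.8 mol/s.
Outlet amounts (n = n₀ + ν ξ):
  B: 702 − 1(412.8) = 289.2
  A: 0 + 2(412.8) = 825.6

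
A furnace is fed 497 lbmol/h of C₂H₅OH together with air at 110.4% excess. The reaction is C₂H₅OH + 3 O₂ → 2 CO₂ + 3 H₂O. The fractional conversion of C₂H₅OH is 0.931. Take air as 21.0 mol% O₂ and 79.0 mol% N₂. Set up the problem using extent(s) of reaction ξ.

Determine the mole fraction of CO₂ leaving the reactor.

Stoichiometric O₂ = 3 × 497 = 1491 lbmol/h; O₂ fed = 1491 × 2.104 = 3137 lbmol/h.
N₂ fed = 3137 × 79/21 = 11800 lbmol/h.
Fuel reacted = 0.931 × 497 → ξ = 462.7 lbmol/h.
Outlet (n = n₀ + ν ξ):
  C₂H₅OH: 497 − 1(462.7) = 34.29
  O₂: 3137 − 3(462.7) = 1749
  N₂: 11800 (inert)
  CO₂: 0 + 2(462.7) = 925.4
  H₂O: 0 + 3(462.7) = 1388
Total out = 15900 lbmol/h; y_CO₂ = 925.4 / 15900 = 0.05821.

0.0582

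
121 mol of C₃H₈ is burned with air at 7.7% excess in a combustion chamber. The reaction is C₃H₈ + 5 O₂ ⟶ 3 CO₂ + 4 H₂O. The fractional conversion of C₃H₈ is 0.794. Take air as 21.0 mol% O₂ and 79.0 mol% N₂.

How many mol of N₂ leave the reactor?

Stoichiometric O₂ = 5 × 121 = 605 mol; O₂ fed = 605 × 1.077 = 651.6 mol.
N₂ fed = 651.6 × 79/21 = 2451 mol.
Fuel reacted = 0.794 × 121 → ξ = 96.07 mol.
Outlet (n = n₀ + ν ξ):
  C₃H₈: 121 − 1(96.07) = 24.93
  O₂: 651.6 − 5(96.07) = 171.2
  N₂: 2451 (inert)
  CO₂: 0 + 3(96.07) = 288.2
  H₂O: 0 + 4(96.07) = 384.3

2450 mol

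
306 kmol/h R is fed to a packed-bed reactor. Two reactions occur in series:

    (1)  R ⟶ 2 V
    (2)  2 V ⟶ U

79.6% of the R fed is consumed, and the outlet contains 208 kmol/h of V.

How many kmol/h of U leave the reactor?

Conversion of R: R consumed = 1ξ₁ = 0.796 × 306 → ξ₁ = 243.6 kmol/h.
V balance: n_V = 0 + 2ξ₁ − 2ξ₂ = 208 → ξ₂ = (2·243.6 − 208)/2 = 139.6 kmol/h.
Outlet amounts (n = n₀ + Σ ν·ξ):
  R: 306 − 1(243.6) = 62.42
  V: 0 + 2(243.6) − 2(139.6) = 208
  U: 0 + 1(139.6) = 139.6

140 kmol/h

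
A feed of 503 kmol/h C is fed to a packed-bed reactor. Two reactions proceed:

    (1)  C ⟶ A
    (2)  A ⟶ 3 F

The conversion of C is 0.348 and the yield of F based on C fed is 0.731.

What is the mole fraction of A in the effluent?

0.0701

Conversion of C: C consumed = 1ξ₁ = 0.348 × 503 → ξ₁ = 175 kmol/h.
Yield of F: 3ξ₂ / 503 = 0.731 → ξ₂ = 122.6 kmol/h.
Outlet amounts (n = n₀ + Σ ν·ξ):
  C: 503 − 1(175) = 328
  A: 0 + 1(175) − 1(122.6) = 52.48
  F: 0 + 3(122.6) = 367.7
Total out = 748.1 kmol/h; y_A = 52.48 / 748.1 = 0.07015.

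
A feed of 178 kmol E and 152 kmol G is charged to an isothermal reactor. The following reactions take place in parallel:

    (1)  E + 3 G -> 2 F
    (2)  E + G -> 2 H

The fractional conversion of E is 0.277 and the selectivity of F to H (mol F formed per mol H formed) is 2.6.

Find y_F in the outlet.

Conversion of E: E consumed = 0.277 × 178 = 49.31 kmol = 1ξ₁ + 1ξ₂.
Selectivity: 2ξ₁ / (2ξ₂) = 2.6 → ξ₁ = 2.6 ξ₂.
Substitute: (1·2.6 + 1) ξ₂ = 49.31 → ξ₂ = 13.7 kmol, ξ₁ = 35.61 kmol.
Outlet amounts (n = n₀ + Σ ν·ξ):
  E: 178 − 1(35.61) − 1(13.7) = 128.7
  G: 152 − 3(35.61) − 1(13.7) = 31.47
  F: 0 + 2(35.61) = 71.22
  H: 0 + 2(13.7) = 27.39
Total out = 258.8 kmol; y_F = 71.22 / 258.8 = 0.2752.

0.275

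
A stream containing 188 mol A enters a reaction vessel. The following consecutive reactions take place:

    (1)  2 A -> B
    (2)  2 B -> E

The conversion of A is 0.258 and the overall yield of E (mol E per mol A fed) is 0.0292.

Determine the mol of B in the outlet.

13.3 mol

Conversion of A: A consumed = 2ξ₁ = 0.258 × 188 → ξ₁ = 24.25 mol.
Yield of E: 1ξ₂ / 188 = 0.0292 → ξ₂ = 5.49 mol.
Outlet amounts (n = n₀ + Σ ν·ξ):
  A: 188 − 2(24.25) = 139.5
  B: 0 + 1(24.25) − 2(5.49) = 13.27
  E: 0 + 1(5.49) = 5.49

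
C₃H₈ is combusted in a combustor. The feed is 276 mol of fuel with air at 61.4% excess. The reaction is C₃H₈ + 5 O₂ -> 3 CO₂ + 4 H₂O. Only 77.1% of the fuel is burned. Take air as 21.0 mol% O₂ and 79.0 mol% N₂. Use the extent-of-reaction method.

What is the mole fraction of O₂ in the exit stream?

0.105

Stoichiometric O₂ = 5 × 276 = 1380 mol; O₂ fed = 1380 × 1.614 = 2227 mol.
N₂ fed = 2227 × 79/21 = 8379 mol.
Fuel reacted = 0.771 × 276 → ξ = 212.8 mol.
Outlet (n = n₀ + ν ξ):
  C₃H₈: 276 − 1(212.8) = 63.2
  O₂: 2227 − 5(212.8) = 1163
  N₂: 8379 (inert)
  CO₂: 0 + 3(212.8) = 638.4
  H₂O: 0 + 4(212.8) = 851.2
Total out = 11100 mol; y_O₂ = 1163 / 11100 = 0.1049.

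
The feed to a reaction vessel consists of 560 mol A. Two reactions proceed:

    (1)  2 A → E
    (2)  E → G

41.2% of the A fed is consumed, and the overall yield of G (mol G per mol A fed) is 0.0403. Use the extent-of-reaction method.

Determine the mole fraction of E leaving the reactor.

Conversion of A: A consumed = 2ξ₁ = 0.412 × 560 → ξ₁ = 115.4 mol.
Yield of G: 1ξ₂ / 560 = 0.0403 → ξ₂ = 22.57 mol.
Outlet amounts (n = n₀ + Σ ν·ξ):
  A: 560 − 2(115.4) = 329.3
  E: 0 + 1(115.4) − 1(22.57) = 92.79
  G: 0 + 1(22.57) = 22.57
Total out = 444.6 mol; y_E = 92.79 / 444.6 = 0.2087.

0.209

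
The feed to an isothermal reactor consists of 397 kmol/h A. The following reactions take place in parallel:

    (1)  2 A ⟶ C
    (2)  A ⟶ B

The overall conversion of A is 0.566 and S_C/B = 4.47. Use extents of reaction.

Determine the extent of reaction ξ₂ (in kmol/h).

Conversion of A: A consumed = 0.566 × 397 = 224.7 kmol/h = 2ξ₁ + 1ξ₂.
Selectivity: 1ξ₁ / (1ξ₂) = 4.47 → ξ₁ = 4.47 ξ₂.
Substitute: (2·4.47 + 1) ξ₂ = 224.7 → ξ₂ = 22.61 kmol/h, ξ₁ = 101 kmol/h.
Outlet amounts (n = n₀ + Σ ν·ξ):
  A: 397 − 2(101) − 1(22.61) = 172.3
  C: 0 + 1(101) = 101
  B: 0 + 1(22.61) = 22.61

ξ₂ = 22.6 kmol/h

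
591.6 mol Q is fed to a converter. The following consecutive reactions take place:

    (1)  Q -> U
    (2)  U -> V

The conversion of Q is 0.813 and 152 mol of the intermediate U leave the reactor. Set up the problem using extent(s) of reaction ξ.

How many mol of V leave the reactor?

329 mol

Conversion of Q: Q consumed = 1ξ₁ = 0.813 × 591.6 → ξ₁ = 481 mol.
U balance: n_U = 0 + 1ξ₁ − 1ξ₂ = 152 → ξ₂ = (1·481 − 152)/1 = 329 mol.
Outlet amounts (n = n₀ + Σ ν·ξ):
  Q: 591.6 − 1(481) = 110.6
  U: 0 + 1(481) − 1(329) = 152
  V: 0 + 1(329) = 329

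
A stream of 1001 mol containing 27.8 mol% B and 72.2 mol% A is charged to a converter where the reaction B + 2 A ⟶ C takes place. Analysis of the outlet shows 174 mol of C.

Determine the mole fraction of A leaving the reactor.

0.574

For C: n = n₀ + 1ξ → 174 = 0 + 1ξ, giving ξ = 174 mol.
Outlet amounts (n = n₀ + ν ξ):
  B: 278.3 − 1(174) = 104.3
  A: 722.7 − 2(174) = 374.7
  C: 0 + 1(174) = 174
Total out = 653 mol; y_A = 374.7 / 653 = 0.5738.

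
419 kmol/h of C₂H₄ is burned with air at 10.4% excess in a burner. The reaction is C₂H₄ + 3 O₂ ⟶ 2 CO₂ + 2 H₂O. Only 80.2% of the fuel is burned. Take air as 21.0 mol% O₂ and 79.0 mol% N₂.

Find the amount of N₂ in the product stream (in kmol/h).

Stoichiometric O₂ = 3 × 419 = 1257 kmol/h; O₂ fed = 1257 × 1.104 = 1388 kmol/h.
N₂ fed = 1388 × 79/21 = 5221 kmol/h.
Fuel reacted = 0.802 × 419 → ξ = 336 kmol/h.
Outlet (n = n₀ + ν ξ):
  C₂H₄: 419 − 1(336) = 82.96
  O₂: 1388 − 3(336) = 379.6
  N₂: 5221 (inert)
  CO₂: 0 + 2(336) = 672.1
  H₂O: 0 + 2(336) = 672.1

5220 kmol/h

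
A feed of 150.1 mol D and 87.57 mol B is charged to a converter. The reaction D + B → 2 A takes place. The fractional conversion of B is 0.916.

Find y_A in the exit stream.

B reacted = 0.916 × 87.57 = 80.21 mol; ν_B = −1, so ξ = 80.21/1 = 80.21 mol.
Outlet amounts (n = n₀ + ν ξ):
  D: 150.1 − 1(80.21) = 69.89
  B: 87.57 − 1(80.21) = 7.356
  A: 0 + 2(80.21) = 160.4
Total out = 237.7 mol; y_A = 160.4 / 237.7 = 0.675.

0.675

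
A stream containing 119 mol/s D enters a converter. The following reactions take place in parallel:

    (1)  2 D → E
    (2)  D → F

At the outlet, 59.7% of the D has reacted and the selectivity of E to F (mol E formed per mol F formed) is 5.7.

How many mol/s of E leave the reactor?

32.7 mol/s

Conversion of D: D consumed = 0.597 × 119 = 71.04 mol/s = 2ξ₁ + 1ξ₂.
Selectivity: 1ξ₁ / (1ξ₂) = 5.7 → ξ₁ = 5.7 ξ₂.
Substitute: (2·5.7 + 1) ξ₂ = 71.04 → ξ₂ = 5.729 mol/s, ξ₁ = 32.66 mol/s.
Outlet amounts (n = n₀ + Σ ν·ξ):
  D: 119 − 2(32.66) − 1(5.729) = 47.96
  E: 0 + 1(32.66) = 32.66
  F: 0 + 1(5.729) = 5.729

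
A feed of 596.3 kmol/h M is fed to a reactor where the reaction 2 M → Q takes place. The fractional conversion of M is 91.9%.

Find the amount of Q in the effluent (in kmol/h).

274 kmol/h

M reacted = 0.919 × 596.3 = 548 kmol/h; ν_M = −2, so ξ = 548/2 = 274 kmol/h.
Outlet amounts (n = n₀ + ν ξ):
  M: 596.3 − 2(274) = 48.3
  Q: 0 + 1(274) = 274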